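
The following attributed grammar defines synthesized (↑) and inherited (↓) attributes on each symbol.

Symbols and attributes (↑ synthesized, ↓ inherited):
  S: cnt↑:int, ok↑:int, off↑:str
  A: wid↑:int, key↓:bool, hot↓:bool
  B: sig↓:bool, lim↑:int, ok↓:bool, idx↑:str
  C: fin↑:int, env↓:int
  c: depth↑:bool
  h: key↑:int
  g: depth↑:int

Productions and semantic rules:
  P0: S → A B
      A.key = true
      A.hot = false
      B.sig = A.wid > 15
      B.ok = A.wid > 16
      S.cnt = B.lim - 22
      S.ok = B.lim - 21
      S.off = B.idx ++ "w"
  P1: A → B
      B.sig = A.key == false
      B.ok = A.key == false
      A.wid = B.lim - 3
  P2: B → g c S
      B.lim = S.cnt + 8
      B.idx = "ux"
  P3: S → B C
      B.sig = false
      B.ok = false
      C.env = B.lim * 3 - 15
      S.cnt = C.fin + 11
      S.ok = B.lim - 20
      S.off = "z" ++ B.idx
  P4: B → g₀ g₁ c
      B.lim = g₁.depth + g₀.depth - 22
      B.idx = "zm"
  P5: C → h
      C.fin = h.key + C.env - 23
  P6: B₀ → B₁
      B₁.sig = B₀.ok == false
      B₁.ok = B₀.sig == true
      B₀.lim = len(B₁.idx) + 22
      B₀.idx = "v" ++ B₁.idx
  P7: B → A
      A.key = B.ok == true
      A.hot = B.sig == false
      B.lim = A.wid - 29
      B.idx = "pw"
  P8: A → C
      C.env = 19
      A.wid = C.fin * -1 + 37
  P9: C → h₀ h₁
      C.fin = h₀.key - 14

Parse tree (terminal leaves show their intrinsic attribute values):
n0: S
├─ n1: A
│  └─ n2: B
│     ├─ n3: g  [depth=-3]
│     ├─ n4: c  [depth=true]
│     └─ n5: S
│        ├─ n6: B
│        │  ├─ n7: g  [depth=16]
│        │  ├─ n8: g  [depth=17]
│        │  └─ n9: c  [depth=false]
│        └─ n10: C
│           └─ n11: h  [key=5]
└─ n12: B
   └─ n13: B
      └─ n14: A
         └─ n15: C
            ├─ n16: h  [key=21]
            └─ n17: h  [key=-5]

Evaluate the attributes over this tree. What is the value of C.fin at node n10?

1. n1.key = true  [true]
2. n1.hot = false  [false]
3. n2.sig = false  [A.key == false]
4. n2.ok = false  [A.key == false]
5. n3.depth = -3  [terminal]
6. n4.depth = true  [terminal]
7. n6.sig = false  [false]
8. n6.ok = false  [false]
9. n7.depth = 16  [terminal]
10. n8.depth = 17  [terminal]
11. n9.depth = false  [terminal]
12. n6.lim = 11  [g₁.depth + g₀.depth - 22]
13. n6.idx = "zm"  ["zm"]
14. n10.env = 18  [B.lim * 3 - 15]
15. n11.key = 5  [terminal]
16. n10.fin = 0  [h.key + C.env - 23]
17. n5.cnt = 11  [C.fin + 11]
18. n5.ok = -9  [B.lim - 20]
19. n5.off = "zzm"  ["z" ++ B.idx]
20. n2.lim = 19  [S.cnt + 8]
21. n2.idx = "ux"  ["ux"]
22. n1.wid = 16  [B.lim - 3]
23. n12.sig = true  [A.wid > 15]
24. n12.ok = false  [A.wid > 16]
25. n13.sig = true  [B₀.ok == false]
26. n13.ok = true  [B₀.sig == true]
27. n14.key = true  [B.ok == true]
28. n14.hot = false  [B.sig == false]
29. n15.env = 19  [19]
30. n16.key = 21  [terminal]
31. n17.key = -5  [terminal]
32. n15.fin = 7  [h₀.key - 14]
33. n14.wid = 30  [C.fin * -1 + 37]
34. n13.lim = 1  [A.wid - 29]
35. n13.idx = "pw"  ["pw"]
36. n12.lim = 24  [len(B₁.idx) + 22]
37. n12.idx = "vpw"  ["v" ++ B₁.idx]
38. n0.cnt = 2  [B.lim - 22]
39. n0.ok = 3  [B.lim - 21]
40. n0.off = "vpww"  [B.idx ++ "w"]

0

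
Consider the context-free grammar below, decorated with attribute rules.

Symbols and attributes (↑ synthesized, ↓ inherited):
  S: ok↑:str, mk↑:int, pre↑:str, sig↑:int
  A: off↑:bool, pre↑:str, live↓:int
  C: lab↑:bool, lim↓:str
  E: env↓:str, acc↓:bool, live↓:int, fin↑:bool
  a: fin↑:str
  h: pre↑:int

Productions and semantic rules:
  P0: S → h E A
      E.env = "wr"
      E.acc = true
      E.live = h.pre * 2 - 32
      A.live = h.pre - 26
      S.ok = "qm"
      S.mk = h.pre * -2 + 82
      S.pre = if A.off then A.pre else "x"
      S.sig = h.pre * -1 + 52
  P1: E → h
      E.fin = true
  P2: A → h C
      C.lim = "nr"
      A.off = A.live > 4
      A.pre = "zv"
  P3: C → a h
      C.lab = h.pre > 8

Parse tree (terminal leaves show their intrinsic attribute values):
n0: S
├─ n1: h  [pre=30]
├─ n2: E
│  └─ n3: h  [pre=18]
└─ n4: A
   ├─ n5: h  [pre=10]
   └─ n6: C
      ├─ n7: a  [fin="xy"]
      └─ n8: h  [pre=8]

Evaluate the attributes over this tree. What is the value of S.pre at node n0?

1. n1.pre = 30  [terminal]
2. n2.env = "wr"  ["wr"]
3. n2.acc = true  [true]
4. n2.live = 28  [h.pre * 2 - 32]
5. n3.pre = 18  [terminal]
6. n2.fin = true  [true]
7. n4.live = 4  [h.pre - 26]
8. n5.pre = 10  [terminal]
9. n6.lim = "nr"  ["nr"]
10. n7.fin = "xy"  [terminal]
11. n8.pre = 8  [terminal]
12. n6.lab = false  [h.pre > 8]
13. n4.off = false  [A.live > 4]
14. n4.pre = "zv"  ["zv"]
15. n0.ok = "qm"  ["qm"]
16. n0.mk = 22  [h.pre * -2 + 82]
17. n0.pre = "x"  [if A.off then A.pre else "x"]
18. n0.sig = 22  [h.pre * -1 + 52]

"x"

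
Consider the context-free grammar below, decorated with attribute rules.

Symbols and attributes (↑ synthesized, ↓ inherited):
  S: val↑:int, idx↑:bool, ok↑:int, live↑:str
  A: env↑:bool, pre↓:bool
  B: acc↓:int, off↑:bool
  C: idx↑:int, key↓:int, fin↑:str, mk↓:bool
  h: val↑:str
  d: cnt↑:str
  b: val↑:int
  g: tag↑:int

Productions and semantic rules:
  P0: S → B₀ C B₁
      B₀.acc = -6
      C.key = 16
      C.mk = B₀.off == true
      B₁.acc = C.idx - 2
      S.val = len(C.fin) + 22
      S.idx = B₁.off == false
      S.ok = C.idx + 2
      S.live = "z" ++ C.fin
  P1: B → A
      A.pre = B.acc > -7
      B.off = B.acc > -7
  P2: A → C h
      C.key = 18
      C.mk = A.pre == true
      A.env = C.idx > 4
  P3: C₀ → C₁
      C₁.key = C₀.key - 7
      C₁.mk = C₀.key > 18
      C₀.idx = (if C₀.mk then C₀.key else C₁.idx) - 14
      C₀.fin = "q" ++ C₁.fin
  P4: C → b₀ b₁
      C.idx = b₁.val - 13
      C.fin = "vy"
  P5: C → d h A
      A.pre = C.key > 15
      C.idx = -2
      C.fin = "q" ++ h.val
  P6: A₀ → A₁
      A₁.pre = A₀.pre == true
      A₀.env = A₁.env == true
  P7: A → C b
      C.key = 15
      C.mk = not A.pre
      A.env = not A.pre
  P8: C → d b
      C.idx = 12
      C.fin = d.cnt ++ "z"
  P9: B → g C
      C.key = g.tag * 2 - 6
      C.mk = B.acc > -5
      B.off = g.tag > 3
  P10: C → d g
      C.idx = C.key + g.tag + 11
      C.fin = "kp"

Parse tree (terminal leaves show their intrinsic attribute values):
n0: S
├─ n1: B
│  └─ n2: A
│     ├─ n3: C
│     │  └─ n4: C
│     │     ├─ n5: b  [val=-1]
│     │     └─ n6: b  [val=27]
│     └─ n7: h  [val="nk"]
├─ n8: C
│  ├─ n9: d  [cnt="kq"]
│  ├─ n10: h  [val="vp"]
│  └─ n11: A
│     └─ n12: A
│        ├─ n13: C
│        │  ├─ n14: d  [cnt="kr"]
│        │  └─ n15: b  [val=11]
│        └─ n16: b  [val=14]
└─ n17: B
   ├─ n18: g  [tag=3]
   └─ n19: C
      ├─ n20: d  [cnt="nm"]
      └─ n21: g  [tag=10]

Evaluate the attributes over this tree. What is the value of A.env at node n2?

1. n1.acc = -6  [-6]
2. n2.pre = true  [B.acc > -7]
3. n3.key = 18  [18]
4. n3.mk = true  [A.pre == true]
5. n4.key = 11  [C₀.key - 7]
6. n4.mk = false  [C₀.key > 18]
7. n5.val = -1  [terminal]
8. n6.val = 27  [terminal]
9. n4.idx = 14  [b₁.val - 13]
10. n4.fin = "vy"  ["vy"]
11. n3.idx = 4  [(if C₀.mk then C₀.key else C₁.idx) - 14]
12. n3.fin = "qvy"  ["q" ++ C₁.fin]
13. n7.val = "nk"  [terminal]
14. n2.env = false  [C.idx > 4]
15. n1.off = true  [B.acc > -7]
16. n8.key = 16  [16]
17. n8.mk = true  [B₀.off == true]
18. n9.cnt = "kq"  [terminal]
19. n10.val = "vp"  [terminal]
20. n11.pre = true  [C.key > 15]
21. n12.pre = true  [A₀.pre == true]
22. n13.key = 15  [15]
23. n13.mk = false  [not A.pre]
24. n14.cnt = "kr"  [terminal]
25. n15.val = 11  [terminal]
26. n13.idx = 12  [12]
27. n13.fin = "krz"  [d.cnt ++ "z"]
28. n16.val = 14  [terminal]
29. n12.env = false  [not A.pre]
30. n11.env = false  [A₁.env == true]
31. n8.idx = -2  [-2]
32. n8.fin = "qvp"  ["q" ++ h.val]
33. n17.acc = -4  [C.idx - 2]
34. n18.tag = 3  [terminal]
35. n19.key = 0  [g.tag * 2 - 6]
36. n19.mk = true  [B.acc > -5]
37. n20.cnt = "nm"  [terminal]
38. n21.tag = 10  [terminal]
39. n19.idx = 21  [C.key + g.tag + 11]
40. n19.fin = "kp"  ["kp"]
41. n17.off = false  [g.tag > 3]
42. n0.val = 25  [len(C.fin) + 22]
43. n0.idx = true  [B₁.off == false]
44. n0.ok = 0  [C.idx + 2]
45. n0.live = "zqvp"  ["z" ++ C.fin]

false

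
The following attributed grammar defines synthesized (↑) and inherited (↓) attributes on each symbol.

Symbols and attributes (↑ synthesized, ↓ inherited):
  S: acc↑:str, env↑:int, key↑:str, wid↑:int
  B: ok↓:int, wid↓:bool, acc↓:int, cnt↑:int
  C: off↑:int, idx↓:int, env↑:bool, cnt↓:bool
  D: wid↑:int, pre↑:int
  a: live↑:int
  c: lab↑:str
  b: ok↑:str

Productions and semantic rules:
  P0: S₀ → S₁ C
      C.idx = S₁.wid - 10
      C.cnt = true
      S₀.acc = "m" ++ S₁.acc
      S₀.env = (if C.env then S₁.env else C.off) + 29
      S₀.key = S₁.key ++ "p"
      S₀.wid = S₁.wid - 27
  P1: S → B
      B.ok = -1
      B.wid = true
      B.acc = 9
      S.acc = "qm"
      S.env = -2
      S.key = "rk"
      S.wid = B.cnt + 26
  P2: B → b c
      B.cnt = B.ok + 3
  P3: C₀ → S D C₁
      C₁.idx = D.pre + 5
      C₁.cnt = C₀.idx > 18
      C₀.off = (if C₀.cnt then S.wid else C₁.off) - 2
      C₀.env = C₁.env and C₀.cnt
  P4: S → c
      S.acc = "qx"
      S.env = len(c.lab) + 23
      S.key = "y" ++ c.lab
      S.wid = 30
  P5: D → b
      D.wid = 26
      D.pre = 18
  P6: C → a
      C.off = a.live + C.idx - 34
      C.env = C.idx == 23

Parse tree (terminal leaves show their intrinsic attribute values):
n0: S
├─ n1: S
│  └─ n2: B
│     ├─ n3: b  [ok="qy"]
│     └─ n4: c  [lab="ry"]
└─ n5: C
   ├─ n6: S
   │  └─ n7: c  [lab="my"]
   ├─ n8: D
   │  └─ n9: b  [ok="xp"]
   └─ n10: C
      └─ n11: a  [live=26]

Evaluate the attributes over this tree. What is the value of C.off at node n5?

1. n2.ok = -1  [-1]
2. n2.wid = true  [true]
3. n2.acc = 9  [9]
4. n3.ok = "qy"  [terminal]
5. n4.lab = "ry"  [terminal]
6. n2.cnt = 2  [B.ok + 3]
7. n1.acc = "qm"  ["qm"]
8. n1.env = -2  [-2]
9. n1.key = "rk"  ["rk"]
10. n1.wid = 28  [B.cnt + 26]
11. n5.idx = 18  [S₁.wid - 10]
12. n5.cnt = true  [true]
13. n7.lab = "my"  [terminal]
14. n6.acc = "qx"  ["qx"]
15. n6.env = 25  [len(c.lab) + 23]
16. n6.key = "ymy"  ["y" ++ c.lab]
17. n6.wid = 30  [30]
18. n9.ok = "xp"  [terminal]
19. n8.wid = 26  [26]
20. n8.pre = 18  [18]
21. n10.idx = 23  [D.pre + 5]
22. n10.cnt = false  [C₀.idx > 18]
23. n11.live = 26  [terminal]
24. n10.off = 15  [a.live + C.idx - 34]
25. n10.env = true  [C.idx == 23]
26. n5.off = 28  [(if C₀.cnt then S.wid else C₁.off) - 2]
27. n5.env = true  [C₁.env and C₀.cnt]
28. n0.acc = "mqm"  ["m" ++ S₁.acc]
29. n0.env = 27  [(if C.env then S₁.env else C.off) + 29]
30. n0.key = "rkp"  [S₁.key ++ "p"]
31. n0.wid = 1  [S₁.wid - 27]

28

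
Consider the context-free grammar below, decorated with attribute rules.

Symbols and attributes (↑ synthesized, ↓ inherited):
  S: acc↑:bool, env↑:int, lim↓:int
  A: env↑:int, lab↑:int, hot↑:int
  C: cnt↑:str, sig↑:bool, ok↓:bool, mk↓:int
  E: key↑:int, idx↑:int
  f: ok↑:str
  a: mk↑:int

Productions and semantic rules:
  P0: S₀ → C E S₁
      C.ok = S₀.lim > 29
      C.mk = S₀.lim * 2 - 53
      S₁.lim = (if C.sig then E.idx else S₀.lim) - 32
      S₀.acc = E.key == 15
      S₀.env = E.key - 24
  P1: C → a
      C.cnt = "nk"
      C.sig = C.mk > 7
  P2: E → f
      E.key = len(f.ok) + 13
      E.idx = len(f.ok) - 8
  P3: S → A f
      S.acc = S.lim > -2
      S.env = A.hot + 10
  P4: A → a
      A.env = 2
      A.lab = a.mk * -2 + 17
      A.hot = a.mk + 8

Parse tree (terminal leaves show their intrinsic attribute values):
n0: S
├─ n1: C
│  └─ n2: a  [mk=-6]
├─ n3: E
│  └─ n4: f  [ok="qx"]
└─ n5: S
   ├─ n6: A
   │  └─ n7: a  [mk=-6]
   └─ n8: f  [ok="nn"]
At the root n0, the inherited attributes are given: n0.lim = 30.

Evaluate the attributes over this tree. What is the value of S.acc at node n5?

false

1. n0.lim = 30  [given at root]
2. n1.ok = true  [S₀.lim > 29]
3. n1.mk = 7  [S₀.lim * 2 - 53]
4. n2.mk = -6  [terminal]
5. n1.cnt = "nk"  ["nk"]
6. n1.sig = false  [C.mk > 7]
7. n4.ok = "qx"  [terminal]
8. n3.key = 15  [len(f.ok) + 13]
9. n3.idx = -6  [len(f.ok) - 8]
10. n5.lim = -2  [(if C.sig then E.idx else S₀.lim) - 32]
11. n7.mk = -6  [terminal]
12. n6.env = 2  [2]
13. n6.lab = 29  [a.mk * -2 + 17]
14. n6.hot = 2  [a.mk + 8]
15. n8.ok = "nn"  [terminal]
16. n5.acc = false  [S.lim > -2]
17. n5.env = 12  [A.hot + 10]
18. n0.acc = true  [E.key == 15]
19. n0.env = -9  [E.key - 24]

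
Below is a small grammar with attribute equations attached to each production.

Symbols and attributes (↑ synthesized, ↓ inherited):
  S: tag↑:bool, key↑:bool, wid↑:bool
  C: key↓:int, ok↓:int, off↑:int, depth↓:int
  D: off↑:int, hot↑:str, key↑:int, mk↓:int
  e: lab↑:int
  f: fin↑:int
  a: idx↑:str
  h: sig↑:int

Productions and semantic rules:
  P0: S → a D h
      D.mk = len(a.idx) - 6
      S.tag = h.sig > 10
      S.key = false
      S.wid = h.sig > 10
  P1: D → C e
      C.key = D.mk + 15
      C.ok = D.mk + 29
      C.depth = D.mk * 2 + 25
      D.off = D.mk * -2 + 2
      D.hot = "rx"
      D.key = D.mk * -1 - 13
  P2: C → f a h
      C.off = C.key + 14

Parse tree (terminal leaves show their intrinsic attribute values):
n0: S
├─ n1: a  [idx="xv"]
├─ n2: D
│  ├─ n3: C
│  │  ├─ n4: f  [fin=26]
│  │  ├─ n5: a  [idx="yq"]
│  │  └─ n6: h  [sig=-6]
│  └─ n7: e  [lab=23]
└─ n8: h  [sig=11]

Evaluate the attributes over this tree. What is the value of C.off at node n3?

1. n1.idx = "xv"  [terminal]
2. n2.mk = -4  [len(a.idx) - 6]
3. n3.key = 11  [D.mk + 15]
4. n3.ok = 25  [D.mk + 29]
5. n3.depth = 17  [D.mk * 2 + 25]
6. n4.fin = 26  [terminal]
7. n5.idx = "yq"  [terminal]
8. n6.sig = -6  [terminal]
9. n3.off = 25  [C.key + 14]
10. n7.lab = 23  [terminal]
11. n2.off = 10  [D.mk * -2 + 2]
12. n2.hot = "rx"  ["rx"]
13. n2.key = -9  [D.mk * -1 - 13]
14. n8.sig = 11  [terminal]
15. n0.tag = true  [h.sig > 10]
16. n0.key = false  [false]
17. n0.wid = true  [h.sig > 10]

25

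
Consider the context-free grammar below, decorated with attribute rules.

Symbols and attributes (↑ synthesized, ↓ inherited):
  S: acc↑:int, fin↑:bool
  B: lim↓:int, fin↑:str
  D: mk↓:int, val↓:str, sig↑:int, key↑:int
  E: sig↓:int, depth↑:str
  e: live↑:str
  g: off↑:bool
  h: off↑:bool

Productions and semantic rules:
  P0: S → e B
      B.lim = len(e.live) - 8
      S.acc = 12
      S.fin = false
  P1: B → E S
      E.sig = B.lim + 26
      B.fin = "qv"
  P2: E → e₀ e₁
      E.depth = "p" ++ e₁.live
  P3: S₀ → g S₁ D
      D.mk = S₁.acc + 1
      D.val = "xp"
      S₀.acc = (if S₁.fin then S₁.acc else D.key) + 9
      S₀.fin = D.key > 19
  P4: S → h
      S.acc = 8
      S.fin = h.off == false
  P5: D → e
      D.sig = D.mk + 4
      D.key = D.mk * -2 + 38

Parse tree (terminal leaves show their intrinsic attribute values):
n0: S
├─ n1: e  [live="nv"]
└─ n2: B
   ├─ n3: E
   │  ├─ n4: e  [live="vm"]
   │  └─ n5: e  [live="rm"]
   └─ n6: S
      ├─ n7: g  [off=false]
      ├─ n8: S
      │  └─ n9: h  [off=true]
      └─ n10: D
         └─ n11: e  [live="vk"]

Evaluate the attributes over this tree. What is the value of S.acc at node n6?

1. n1.live = "nv"  [terminal]
2. n2.lim = -6  [len(e.live) - 8]
3. n3.sig = 20  [B.lim + 26]
4. n4.live = "vm"  [terminal]
5. n5.live = "rm"  [terminal]
6. n3.depth = "prm"  ["p" ++ e₁.live]
7. n7.off = false  [terminal]
8. n9.off = true  [terminal]
9. n8.acc = 8  [8]
10. n8.fin = false  [h.off == false]
11. n10.mk = 9  [S₁.acc + 1]
12. n10.val = "xp"  ["xp"]
13. n11.live = "vk"  [terminal]
14. n10.sig = 13  [D.mk + 4]
15. n10.key = 20  [D.mk * -2 + 38]
16. n6.acc = 29  [(if S₁.fin then S₁.acc else D.key) + 9]
17. n6.fin = true  [D.key > 19]
18. n2.fin = "qv"  ["qv"]
19. n0.acc = 12  [12]
20. n0.fin = false  [false]

29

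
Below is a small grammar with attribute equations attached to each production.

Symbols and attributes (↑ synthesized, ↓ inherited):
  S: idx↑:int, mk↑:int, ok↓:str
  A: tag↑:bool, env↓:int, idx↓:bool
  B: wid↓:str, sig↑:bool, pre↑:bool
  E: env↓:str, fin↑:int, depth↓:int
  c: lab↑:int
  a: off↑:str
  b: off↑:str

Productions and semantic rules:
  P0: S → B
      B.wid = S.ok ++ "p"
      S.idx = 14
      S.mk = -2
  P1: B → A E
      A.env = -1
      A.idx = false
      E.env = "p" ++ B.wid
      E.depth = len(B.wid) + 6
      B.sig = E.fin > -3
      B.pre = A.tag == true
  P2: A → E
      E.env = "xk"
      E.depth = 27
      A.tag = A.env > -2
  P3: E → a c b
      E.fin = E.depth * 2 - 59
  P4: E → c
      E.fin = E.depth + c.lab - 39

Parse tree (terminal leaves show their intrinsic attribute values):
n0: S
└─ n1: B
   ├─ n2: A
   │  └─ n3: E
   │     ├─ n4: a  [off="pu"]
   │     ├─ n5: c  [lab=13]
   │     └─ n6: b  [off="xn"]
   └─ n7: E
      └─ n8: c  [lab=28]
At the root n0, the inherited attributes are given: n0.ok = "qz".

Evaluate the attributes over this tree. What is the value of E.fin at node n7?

1. n0.ok = "qz"  [given at root]
2. n1.wid = "qzp"  [S.ok ++ "p"]
3. n2.env = -1  [-1]
4. n2.idx = false  [false]
5. n3.env = "xk"  ["xk"]
6. n3.depth = 27  [27]
7. n4.off = "pu"  [terminal]
8. n5.lab = 13  [terminal]
9. n6.off = "xn"  [terminal]
10. n3.fin = -5  [E.depth * 2 - 59]
11. n2.tag = true  [A.env > -2]
12. n7.env = "pqzp"  ["p" ++ B.wid]
13. n7.depth = 9  [len(B.wid) + 6]
14. n8.lab = 28  [terminal]
15. n7.fin = -2  [E.depth + c.lab - 39]
16. n1.sig = true  [E.fin > -3]
17. n1.pre = true  [A.tag == true]
18. n0.idx = 14  [14]
19. n0.mk = -2  [-2]

-2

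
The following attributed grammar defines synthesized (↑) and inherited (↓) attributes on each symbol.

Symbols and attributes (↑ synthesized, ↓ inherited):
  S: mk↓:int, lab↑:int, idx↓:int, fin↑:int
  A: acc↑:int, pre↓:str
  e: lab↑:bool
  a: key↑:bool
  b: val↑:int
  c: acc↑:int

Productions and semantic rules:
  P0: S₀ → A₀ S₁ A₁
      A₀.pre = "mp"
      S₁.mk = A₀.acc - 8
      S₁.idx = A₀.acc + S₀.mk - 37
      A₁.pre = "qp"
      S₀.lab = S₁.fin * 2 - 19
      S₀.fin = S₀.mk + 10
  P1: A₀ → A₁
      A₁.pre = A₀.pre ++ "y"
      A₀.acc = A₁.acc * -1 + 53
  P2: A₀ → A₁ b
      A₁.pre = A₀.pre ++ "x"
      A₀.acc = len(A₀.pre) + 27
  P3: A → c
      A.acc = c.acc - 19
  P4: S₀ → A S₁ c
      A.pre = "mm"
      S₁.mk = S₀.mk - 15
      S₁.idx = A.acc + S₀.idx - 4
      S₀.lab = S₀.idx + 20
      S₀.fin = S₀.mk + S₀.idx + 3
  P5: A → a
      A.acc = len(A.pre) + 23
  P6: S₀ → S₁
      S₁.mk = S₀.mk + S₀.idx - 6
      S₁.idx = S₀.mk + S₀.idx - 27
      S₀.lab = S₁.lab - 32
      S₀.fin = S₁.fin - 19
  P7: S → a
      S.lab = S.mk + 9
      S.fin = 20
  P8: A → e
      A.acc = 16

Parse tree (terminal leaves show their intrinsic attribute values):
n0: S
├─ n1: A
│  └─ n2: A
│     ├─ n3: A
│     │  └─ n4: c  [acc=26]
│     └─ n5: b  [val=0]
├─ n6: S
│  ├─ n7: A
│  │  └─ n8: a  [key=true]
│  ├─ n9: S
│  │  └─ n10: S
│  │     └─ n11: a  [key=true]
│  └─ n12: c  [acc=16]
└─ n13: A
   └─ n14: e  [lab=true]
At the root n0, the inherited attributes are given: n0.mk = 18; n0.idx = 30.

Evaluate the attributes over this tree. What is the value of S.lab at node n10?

28

1. n0.mk = 18  [given at root]
2. n0.idx = 30  [given at root]
3. n1.pre = "mp"  ["mp"]
4. n2.pre = "mpy"  [A₀.pre ++ "y"]
5. n3.pre = "mpyx"  [A₀.pre ++ "x"]
6. n4.acc = 26  [terminal]
7. n3.acc = 7  [c.acc - 19]
8. n5.val = 0  [terminal]
9. n2.acc = 30  [len(A₀.pre) + 27]
10. n1.acc = 23  [A₁.acc * -1 + 53]
11. n6.mk = 15  [A₀.acc - 8]
12. n6.idx = 4  [A₀.acc + S₀.mk - 37]
13. n7.pre = "mm"  ["mm"]
14. n8.key = true  [terminal]
15. n7.acc = 25  [len(A.pre) + 23]
16. n9.mk = 0  [S₀.mk - 15]
17. n9.idx = 25  [A.acc + S₀.idx - 4]
18. n10.mk = 19  [S₀.mk + S₀.idx - 6]
19. n10.idx = -2  [S₀.mk + S₀.idx - 27]
20. n11.key = true  [terminal]
21. n10.lab = 28  [S.mk + 9]
22. n10.fin = 20  [20]
23. n9.lab = -4  [S₁.lab - 32]
24. n9.fin = 1  [S₁.fin - 19]
25. n12.acc = 16  [terminal]
26. n6.lab = 24  [S₀.idx + 20]
27. n6.fin = 22  [S₀.mk + S₀.idx + 3]
28. n13.pre = "qp"  ["qp"]
29. n14.lab = true  [terminal]
30. n13.acc = 16  [16]
31. n0.lab = 25  [S₁.fin * 2 - 19]
32. n0.fin = 28  [S₀.mk + 10]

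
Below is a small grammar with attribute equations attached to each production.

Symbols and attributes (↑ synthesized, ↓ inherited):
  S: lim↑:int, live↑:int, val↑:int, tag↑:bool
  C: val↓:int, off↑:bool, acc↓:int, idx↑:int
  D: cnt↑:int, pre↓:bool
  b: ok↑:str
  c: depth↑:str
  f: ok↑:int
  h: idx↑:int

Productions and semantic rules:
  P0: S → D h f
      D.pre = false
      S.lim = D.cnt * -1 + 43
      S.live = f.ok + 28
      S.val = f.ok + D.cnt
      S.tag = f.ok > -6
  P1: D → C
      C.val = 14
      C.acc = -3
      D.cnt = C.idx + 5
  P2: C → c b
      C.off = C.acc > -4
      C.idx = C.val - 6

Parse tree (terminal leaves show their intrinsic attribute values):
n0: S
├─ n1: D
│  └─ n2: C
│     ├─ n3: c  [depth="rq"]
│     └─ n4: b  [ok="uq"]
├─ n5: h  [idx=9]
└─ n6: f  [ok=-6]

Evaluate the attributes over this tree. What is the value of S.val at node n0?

7

1. n1.pre = false  [false]
2. n2.val = 14  [14]
3. n2.acc = -3  [-3]
4. n3.depth = "rq"  [terminal]
5. n4.ok = "uq"  [terminal]
6. n2.off = true  [C.acc > -4]
7. n2.idx = 8  [C.val - 6]
8. n1.cnt = 13  [C.idx + 5]
9. n5.idx = 9  [terminal]
10. n6.ok = -6  [terminal]
11. n0.lim = 30  [D.cnt * -1 + 43]
12. n0.live = 22  [f.ok + 28]
13. n0.val = 7  [f.ok + D.cnt]
14. n0.tag = false  [f.ok > -6]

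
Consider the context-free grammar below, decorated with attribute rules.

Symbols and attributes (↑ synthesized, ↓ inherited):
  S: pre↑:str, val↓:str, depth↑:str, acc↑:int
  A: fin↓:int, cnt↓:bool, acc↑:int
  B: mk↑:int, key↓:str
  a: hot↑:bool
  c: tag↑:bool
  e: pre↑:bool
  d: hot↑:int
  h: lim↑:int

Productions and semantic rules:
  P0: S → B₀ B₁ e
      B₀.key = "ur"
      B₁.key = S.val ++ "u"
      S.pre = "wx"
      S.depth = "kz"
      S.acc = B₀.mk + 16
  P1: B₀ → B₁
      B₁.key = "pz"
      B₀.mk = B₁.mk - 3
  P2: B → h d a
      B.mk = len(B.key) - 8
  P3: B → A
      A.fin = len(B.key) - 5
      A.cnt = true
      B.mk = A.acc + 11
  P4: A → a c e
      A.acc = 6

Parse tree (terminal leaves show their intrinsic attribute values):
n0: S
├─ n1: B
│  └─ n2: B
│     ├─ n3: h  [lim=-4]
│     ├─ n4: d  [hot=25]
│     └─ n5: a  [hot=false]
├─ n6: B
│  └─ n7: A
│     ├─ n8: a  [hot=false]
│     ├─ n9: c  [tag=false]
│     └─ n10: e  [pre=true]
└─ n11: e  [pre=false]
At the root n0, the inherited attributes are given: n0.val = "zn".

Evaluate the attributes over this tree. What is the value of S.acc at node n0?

7

1. n0.val = "zn"  [given at root]
2. n1.key = "ur"  ["ur"]
3. n2.key = "pz"  ["pz"]
4. n3.lim = -4  [terminal]
5. n4.hot = 25  [terminal]
6. n5.hot = false  [terminal]
7. n2.mk = -6  [len(B.key) - 8]
8. n1.mk = -9  [B₁.mk - 3]
9. n6.key = "znu"  [S.val ++ "u"]
10. n7.fin = -2  [len(B.key) - 5]
11. n7.cnt = true  [true]
12. n8.hot = false  [terminal]
13. n9.tag = false  [terminal]
14. n10.pre = true  [terminal]
15. n7.acc = 6  [6]
16. n6.mk = 17  [A.acc + 11]
17. n11.pre = false  [terminal]
18. n0.pre = "wx"  ["wx"]
19. n0.depth = "kz"  ["kz"]
20. n0.acc = 7  [B₀.mk + 16]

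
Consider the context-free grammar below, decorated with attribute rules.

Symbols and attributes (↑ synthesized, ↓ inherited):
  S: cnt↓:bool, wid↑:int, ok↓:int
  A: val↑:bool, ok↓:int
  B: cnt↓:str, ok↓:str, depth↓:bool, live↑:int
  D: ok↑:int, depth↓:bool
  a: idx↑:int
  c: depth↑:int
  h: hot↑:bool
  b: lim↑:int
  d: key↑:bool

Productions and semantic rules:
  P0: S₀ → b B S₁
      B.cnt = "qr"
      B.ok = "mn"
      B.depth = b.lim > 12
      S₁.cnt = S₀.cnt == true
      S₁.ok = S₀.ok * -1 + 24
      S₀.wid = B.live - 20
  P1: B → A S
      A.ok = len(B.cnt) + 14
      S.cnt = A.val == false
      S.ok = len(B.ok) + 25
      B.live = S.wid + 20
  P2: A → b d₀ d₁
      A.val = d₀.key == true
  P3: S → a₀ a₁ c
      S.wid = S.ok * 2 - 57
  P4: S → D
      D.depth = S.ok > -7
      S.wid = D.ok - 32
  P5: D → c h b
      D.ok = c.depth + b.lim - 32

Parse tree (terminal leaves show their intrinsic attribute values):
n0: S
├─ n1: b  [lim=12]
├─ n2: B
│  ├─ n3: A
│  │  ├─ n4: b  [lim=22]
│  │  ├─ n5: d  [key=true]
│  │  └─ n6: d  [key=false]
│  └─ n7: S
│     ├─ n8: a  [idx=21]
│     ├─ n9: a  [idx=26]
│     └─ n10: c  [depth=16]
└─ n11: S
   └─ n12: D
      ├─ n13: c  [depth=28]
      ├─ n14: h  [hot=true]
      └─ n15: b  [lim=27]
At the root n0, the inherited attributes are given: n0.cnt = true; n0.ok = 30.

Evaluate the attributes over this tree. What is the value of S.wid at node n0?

-3

1. n0.cnt = true  [given at root]
2. n0.ok = 30  [given at root]
3. n1.lim = 12  [terminal]
4. n2.cnt = "qr"  ["qr"]
5. n2.ok = "mn"  ["mn"]
6. n2.depth = false  [b.lim > 12]
7. n3.ok = 16  [len(B.cnt) + 14]
8. n4.lim = 22  [terminal]
9. n5.key = true  [terminal]
10. n6.key = false  [terminal]
11. n3.val = true  [d₀.key == true]
12. n7.cnt = false  [A.val == false]
13. n7.ok = 27  [len(B.ok) + 25]
14. n8.idx = 21  [terminal]
15. n9.idx = 26  [terminal]
16. n10.depth = 16  [terminal]
17. n7.wid = -3  [S.ok * 2 - 57]
18. n2.live = 17  [S.wid + 20]
19. n11.cnt = true  [S₀.cnt == true]
20. n11.ok = -6  [S₀.ok * -1 + 24]
21. n12.depth = true  [S.ok > -7]
22. n13.depth = 28  [terminal]
23. n14.hot = true  [terminal]
24. n15.lim = 27  [terminal]
25. n12.ok = 23  [c.depth + b.lim - 32]
26. n11.wid = -9  [D.ok - 32]
27. n0.wid = -3  [B.live - 20]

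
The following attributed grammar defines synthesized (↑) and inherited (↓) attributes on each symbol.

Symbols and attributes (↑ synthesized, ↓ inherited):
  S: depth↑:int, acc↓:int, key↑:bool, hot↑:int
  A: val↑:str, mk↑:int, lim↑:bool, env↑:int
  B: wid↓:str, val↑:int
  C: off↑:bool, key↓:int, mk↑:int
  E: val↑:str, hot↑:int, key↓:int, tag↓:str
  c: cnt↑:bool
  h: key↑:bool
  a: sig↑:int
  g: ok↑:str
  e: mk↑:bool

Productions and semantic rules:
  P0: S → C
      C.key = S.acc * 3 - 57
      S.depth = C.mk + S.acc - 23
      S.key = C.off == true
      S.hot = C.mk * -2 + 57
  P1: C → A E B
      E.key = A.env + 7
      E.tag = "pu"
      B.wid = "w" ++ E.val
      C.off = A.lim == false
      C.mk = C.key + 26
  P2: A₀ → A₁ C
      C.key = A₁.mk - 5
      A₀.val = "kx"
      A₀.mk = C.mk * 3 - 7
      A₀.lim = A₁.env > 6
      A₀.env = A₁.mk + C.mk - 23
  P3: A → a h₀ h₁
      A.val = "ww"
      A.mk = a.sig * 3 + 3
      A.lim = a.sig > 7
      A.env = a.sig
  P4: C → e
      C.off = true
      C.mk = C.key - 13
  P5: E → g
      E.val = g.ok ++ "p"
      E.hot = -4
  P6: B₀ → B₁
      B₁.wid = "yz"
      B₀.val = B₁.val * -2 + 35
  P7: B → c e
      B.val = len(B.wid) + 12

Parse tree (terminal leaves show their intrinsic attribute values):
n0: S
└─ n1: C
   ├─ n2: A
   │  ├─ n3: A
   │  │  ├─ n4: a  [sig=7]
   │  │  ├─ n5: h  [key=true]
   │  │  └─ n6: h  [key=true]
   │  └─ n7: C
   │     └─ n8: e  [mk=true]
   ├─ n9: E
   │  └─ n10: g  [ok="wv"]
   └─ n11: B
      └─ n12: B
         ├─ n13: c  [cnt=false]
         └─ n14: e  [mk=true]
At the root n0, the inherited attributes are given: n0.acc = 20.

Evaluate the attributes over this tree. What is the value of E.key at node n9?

14

1. n0.acc = 20  [given at root]
2. n1.key = 3  [S.acc * 3 - 57]
3. n4.sig = 7  [terminal]
4. n5.key = true  [terminal]
5. n6.key = true  [terminal]
6. n3.val = "ww"  ["ww"]
7. n3.mk = 24  [a.sig * 3 + 3]
8. n3.lim = false  [a.sig > 7]
9. n3.env = 7  [a.sig]
10. n7.key = 19  [A₁.mk - 5]
11. n8.mk = true  [terminal]
12. n7.off = true  [true]
13. n7.mk = 6  [C.key - 13]
14. n2.val = "kx"  ["kx"]
15. n2.mk = 11  [C.mk * 3 - 7]
16. n2.lim = true  [A₁.env > 6]
17. n2.env = 7  [A₁.mk + C.mk - 23]
18. n9.key = 14  [A.env + 7]
19. n9.tag = "pu"  ["pu"]
20. n10.ok = "wv"  [terminal]
21. n9.val = "wvp"  [g.ok ++ "p"]
22. n9.hot = -4  [-4]
23. n11.wid = "wwvp"  ["w" ++ E.val]
24. n12.wid = "yz"  ["yz"]
25. n13.cnt = false  [terminal]
26. n14.mk = true  [terminal]
27. n12.val = 14  [len(B.wid) + 12]
28. n11.val = 7  [B₁.val * -2 + 35]
29. n1.off = false  [A.lim == false]
30. n1.mk = 29  [C.key + 26]
31. n0.depth = 26  [C.mk + S.acc - 23]
32. n0.key = false  [C.off == true]
33. n0.hot = -1  [C.mk * -2 + 57]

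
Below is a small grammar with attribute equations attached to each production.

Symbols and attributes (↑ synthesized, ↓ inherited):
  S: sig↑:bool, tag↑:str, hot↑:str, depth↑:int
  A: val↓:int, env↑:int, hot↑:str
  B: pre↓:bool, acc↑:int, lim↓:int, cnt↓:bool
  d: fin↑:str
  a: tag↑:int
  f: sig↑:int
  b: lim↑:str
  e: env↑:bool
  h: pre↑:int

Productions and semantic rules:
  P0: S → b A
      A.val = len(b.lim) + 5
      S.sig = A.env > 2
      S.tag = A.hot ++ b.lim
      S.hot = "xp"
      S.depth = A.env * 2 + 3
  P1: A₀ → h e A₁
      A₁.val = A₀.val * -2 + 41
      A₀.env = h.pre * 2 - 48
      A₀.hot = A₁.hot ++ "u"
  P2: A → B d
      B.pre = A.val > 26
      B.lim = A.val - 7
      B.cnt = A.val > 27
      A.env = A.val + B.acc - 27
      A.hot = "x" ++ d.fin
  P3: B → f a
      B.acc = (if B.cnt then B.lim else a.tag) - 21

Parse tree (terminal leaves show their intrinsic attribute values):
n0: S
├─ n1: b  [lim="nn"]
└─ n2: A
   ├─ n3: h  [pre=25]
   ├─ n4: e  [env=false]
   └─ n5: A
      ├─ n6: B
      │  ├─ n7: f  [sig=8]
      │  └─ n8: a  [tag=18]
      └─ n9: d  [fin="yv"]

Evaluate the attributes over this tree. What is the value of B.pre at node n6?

1. n1.lim = "nn"  [terminal]
2. n2.val = 7  [len(b.lim) + 5]
3. n3.pre = 25  [terminal]
4. n4.env = false  [terminal]
5. n5.val = 27  [A₀.val * -2 + 41]
6. n6.pre = true  [A.val > 26]
7. n6.lim = 20  [A.val - 7]
8. n6.cnt = false  [A.val > 27]
9. n7.sig = 8  [terminal]
10. n8.tag = 18  [terminal]
11. n6.acc = -3  [(if B.cnt then B.lim else a.tag) - 21]
12. n9.fin = "yv"  [terminal]
13. n5.env = -3  [A.val + B.acc - 27]
14. n5.hot = "xyv"  ["x" ++ d.fin]
15. n2.env = 2  [h.pre * 2 - 48]
16. n2.hot = "xyvu"  [A₁.hot ++ "u"]
17. n0.sig = false  [A.env > 2]
18. n0.tag = "xyvunn"  [A.hot ++ b.lim]
19. n0.hot = "xp"  ["xp"]
20. n0.depth = 7  [A.env * 2 + 3]

true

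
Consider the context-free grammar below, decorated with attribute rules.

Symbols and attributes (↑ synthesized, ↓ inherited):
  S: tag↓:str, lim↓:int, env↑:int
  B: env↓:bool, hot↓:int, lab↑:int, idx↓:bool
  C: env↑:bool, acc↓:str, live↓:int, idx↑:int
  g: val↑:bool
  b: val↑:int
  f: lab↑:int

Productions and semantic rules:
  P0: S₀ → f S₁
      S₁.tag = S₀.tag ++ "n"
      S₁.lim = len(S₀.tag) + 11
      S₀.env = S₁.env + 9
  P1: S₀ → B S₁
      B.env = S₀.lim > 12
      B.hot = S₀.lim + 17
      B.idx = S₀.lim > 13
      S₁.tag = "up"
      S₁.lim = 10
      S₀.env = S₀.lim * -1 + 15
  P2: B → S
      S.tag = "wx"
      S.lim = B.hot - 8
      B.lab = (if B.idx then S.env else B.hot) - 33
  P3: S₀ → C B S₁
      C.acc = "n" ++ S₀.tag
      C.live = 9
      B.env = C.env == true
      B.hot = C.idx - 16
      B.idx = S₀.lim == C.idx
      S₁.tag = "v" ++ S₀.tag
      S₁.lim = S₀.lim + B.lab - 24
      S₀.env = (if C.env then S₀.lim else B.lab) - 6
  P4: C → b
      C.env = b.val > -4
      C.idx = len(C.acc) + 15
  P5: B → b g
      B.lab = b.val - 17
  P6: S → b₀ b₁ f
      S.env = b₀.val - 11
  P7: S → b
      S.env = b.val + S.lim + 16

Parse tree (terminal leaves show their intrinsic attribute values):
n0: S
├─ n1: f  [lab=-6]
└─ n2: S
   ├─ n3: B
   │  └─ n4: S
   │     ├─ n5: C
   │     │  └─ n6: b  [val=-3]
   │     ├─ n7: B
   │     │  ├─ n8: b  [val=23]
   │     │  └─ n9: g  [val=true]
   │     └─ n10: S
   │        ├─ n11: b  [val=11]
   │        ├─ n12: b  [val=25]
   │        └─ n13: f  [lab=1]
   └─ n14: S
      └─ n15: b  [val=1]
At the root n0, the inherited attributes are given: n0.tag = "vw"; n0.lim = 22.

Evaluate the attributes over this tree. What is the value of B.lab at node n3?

1. n0.tag = "vw"  [given at root]
2. n0.lim = 22  [given at root]
3. n1.lab = -6  [terminal]
4. n2.tag = "vwn"  [S₀.tag ++ "n"]
5. n2.lim = 13  [len(S₀.tag) + 11]
6. n3.env = true  [S₀.lim > 12]
7. n3.hot = 30  [S₀.lim + 17]
8. n3.idx = false  [S₀.lim > 13]
9. n4.tag = "wx"  ["wx"]
10. n4.lim = 22  [B.hot - 8]
11. n5.acc = "nwx"  ["n" ++ S₀.tag]
12. n5.live = 9  [9]
13. n6.val = -3  [terminal]
14. n5.env = true  [b.val > -4]
15. n5.idx = 18  [len(C.acc) + 15]
16. n7.env = true  [C.env == true]
17. n7.hot = 2  [C.idx - 16]
18. n7.idx = false  [S₀.lim == C.idx]
19. n8.val = 23  [terminal]
20. n9.val = true  [terminal]
21. n7.lab = 6  [b.val - 17]
22. n10.tag = "vwx"  ["v" ++ S₀.tag]
23. n10.lim = 4  [S₀.lim + B.lab - 24]
24. n11.val = 11  [terminal]
25. n12.val = 25  [terminal]
26. n13.lab = 1  [terminal]
27. n10.env = 0  [b₀.val - 11]
28. n4.env = 16  [(if C.env then S₀.lim else B.lab) - 6]
29. n3.lab = -3  [(if B.idx then S.env else B.hot) - 33]
30. n14.tag = "up"  ["up"]
31. n14.lim = 10  [10]
32. n15.val = 1  [terminal]
33. n14.env = 27  [b.val + S.lim + 16]
34. n2.env = 2  [S₀.lim * -1 + 15]
35. n0.env = 11  [S₁.env + 9]

-3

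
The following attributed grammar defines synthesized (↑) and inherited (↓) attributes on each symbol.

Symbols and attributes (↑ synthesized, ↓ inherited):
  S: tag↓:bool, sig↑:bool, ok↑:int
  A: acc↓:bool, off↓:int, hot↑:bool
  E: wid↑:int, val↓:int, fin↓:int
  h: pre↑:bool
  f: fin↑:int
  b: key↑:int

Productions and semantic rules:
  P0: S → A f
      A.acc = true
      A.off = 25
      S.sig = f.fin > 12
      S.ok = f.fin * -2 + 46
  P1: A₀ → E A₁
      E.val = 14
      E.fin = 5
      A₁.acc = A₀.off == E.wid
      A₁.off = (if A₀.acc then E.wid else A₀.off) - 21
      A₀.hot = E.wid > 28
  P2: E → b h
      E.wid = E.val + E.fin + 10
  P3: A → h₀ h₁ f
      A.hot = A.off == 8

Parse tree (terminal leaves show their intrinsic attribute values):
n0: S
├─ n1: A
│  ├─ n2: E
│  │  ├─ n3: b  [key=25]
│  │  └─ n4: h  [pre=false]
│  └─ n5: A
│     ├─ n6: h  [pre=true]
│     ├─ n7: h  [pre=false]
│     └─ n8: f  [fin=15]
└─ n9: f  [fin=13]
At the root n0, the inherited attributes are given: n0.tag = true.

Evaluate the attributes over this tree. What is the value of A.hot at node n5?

1. n0.tag = true  [given at root]
2. n1.acc = true  [true]
3. n1.off = 25  [25]
4. n2.val = 14  [14]
5. n2.fin = 5  [5]
6. n3.key = 25  [terminal]
7. n4.pre = false  [terminal]
8. n2.wid = 29  [E.val + E.fin + 10]
9. n5.acc = false  [A₀.off == E.wid]
10. n5.off = 8  [(if A₀.acc then E.wid else A₀.off) - 21]
11. n6.pre = true  [terminal]
12. n7.pre = false  [terminal]
13. n8.fin = 15  [terminal]
14. n5.hot = true  [A.off == 8]
15. n1.hot = true  [E.wid > 28]
16. n9.fin = 13  [terminal]
17. n0.sig = true  [f.fin > 12]
18. n0.ok = 20  [f.fin * -2 + 46]

true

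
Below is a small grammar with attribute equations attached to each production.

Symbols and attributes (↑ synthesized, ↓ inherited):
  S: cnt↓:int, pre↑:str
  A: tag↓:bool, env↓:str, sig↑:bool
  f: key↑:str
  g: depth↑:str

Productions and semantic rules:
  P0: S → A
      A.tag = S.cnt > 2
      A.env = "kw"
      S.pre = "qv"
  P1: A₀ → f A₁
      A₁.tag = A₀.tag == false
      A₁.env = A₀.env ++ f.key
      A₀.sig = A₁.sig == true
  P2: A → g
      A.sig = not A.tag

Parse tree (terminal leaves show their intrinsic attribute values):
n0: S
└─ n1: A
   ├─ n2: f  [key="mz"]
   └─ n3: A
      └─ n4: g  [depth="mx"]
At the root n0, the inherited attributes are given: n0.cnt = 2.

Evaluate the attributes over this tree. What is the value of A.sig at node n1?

1. n0.cnt = 2  [given at root]
2. n1.tag = false  [S.cnt > 2]
3. n1.env = "kw"  ["kw"]
4. n2.key = "mz"  [terminal]
5. n3.tag = true  [A₀.tag == false]
6. n3.env = "kwmz"  [A₀.env ++ f.key]
7. n4.depth = "mx"  [terminal]
8. n3.sig = false  [not A.tag]
9. n1.sig = false  [A₁.sig == true]
10. n0.pre = "qv"  ["qv"]

false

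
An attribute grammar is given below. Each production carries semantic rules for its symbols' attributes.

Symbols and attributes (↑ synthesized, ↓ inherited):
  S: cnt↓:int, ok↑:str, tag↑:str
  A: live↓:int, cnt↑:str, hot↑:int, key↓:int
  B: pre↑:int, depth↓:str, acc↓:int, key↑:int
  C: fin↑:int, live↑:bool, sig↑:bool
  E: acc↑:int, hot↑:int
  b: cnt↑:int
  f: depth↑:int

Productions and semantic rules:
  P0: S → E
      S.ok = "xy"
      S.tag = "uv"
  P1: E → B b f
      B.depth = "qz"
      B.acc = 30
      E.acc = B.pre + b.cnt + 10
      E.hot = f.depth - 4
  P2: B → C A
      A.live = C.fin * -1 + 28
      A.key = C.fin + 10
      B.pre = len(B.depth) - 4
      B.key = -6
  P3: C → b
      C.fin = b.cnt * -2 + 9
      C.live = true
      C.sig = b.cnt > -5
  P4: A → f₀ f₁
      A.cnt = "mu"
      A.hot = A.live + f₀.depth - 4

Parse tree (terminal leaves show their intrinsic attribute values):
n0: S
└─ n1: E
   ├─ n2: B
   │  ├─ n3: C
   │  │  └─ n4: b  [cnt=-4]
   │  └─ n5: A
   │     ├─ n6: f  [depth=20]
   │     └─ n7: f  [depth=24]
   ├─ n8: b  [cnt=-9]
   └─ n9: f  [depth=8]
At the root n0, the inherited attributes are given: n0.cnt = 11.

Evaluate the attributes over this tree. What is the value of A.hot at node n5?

27

1. n0.cnt = 11  [given at root]
2. n2.depth = "qz"  ["qz"]
3. n2.acc = 30  [30]
4. n4.cnt = -4  [terminal]
5. n3.fin = 17  [b.cnt * -2 + 9]
6. n3.live = true  [true]
7. n3.sig = true  [b.cnt > -5]
8. n5.live = 11  [C.fin * -1 + 28]
9. n5.key = 27  [C.fin + 10]
10. n6.depth = 20  [terminal]
11. n7.depth = 24  [terminal]
12. n5.cnt = "mu"  ["mu"]
13. n5.hot = 27  [A.live + f₀.depth - 4]
14. n2.pre = -2  [len(B.depth) - 4]
15. n2.key = -6  [-6]
16. n8.cnt = -9  [terminal]
17. n9.depth = 8  [terminal]
18. n1.acc = -1  [B.pre + b.cnt + 10]
19. n1.hot = 4  [f.depth - 4]
20. n0.ok = "xy"  ["xy"]
21. n0.tag = "uv"  ["uv"]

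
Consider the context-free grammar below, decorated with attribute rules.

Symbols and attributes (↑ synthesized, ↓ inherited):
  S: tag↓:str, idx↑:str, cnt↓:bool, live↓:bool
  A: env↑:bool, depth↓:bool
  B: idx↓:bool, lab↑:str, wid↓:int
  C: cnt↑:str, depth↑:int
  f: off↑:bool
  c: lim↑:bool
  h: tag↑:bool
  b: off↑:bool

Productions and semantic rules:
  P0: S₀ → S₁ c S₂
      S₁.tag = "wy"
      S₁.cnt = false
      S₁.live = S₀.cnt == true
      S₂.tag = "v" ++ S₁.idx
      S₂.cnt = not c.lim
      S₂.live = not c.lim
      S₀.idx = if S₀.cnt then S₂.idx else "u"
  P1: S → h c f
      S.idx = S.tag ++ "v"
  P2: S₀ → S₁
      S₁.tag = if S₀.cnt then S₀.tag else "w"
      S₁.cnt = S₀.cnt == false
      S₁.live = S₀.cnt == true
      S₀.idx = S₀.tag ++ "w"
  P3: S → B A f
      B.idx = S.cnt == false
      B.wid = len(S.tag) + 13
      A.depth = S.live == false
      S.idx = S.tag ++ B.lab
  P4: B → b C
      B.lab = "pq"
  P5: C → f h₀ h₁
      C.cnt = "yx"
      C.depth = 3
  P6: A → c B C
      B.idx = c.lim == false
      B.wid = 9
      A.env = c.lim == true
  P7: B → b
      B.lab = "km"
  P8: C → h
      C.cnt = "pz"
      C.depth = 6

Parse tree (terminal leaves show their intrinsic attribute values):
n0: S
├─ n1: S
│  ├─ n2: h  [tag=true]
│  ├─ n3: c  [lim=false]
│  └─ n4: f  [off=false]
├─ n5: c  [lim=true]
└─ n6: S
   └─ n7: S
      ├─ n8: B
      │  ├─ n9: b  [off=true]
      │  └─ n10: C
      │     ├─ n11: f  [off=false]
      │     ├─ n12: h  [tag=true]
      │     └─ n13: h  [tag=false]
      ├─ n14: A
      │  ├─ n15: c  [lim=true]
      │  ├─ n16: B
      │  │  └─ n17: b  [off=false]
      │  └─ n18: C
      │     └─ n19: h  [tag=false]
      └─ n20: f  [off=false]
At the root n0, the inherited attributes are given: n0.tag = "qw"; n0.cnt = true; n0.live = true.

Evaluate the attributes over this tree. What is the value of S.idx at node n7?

"wpq"

1. n0.tag = "qw"  [given at root]
2. n0.cnt = true  [given at root]
3. n0.live = true  [given at root]
4. n1.tag = "wy"  ["wy"]
5. n1.cnt = false  [false]
6. n1.live = true  [S₀.cnt == true]
7. n2.tag = true  [terminal]
8. n3.lim = false  [terminal]
9. n4.off = false  [terminal]
10. n1.idx = "wyv"  [S.tag ++ "v"]
11. n5.lim = true  [terminal]
12. n6.tag = "vwyv"  ["v" ++ S₁.idx]
13. n6.cnt = false  [not c.lim]
14. n6.live = false  [not c.lim]
15. n7.tag = "w"  [if S₀.cnt then S₀.tag else "w"]
16. n7.cnt = true  [S₀.cnt == false]
17. n7.live = false  [S₀.cnt == true]
18. n8.idx = false  [S.cnt == false]
19. n8.wid = 14  [len(S.tag) + 13]
20. n9.off = true  [terminal]
21. n11.off = false  [terminal]
22. n12.tag = true  [terminal]
23. n13.tag = false  [terminal]
24. n10.cnt = "yx"  ["yx"]
25. n10.depth = 3  [3]
26. n8.lab = "pq"  ["pq"]
27. n14.depth = true  [S.live == false]
28. n15.lim = true  [terminal]
29. n16.idx = false  [c.lim == false]
30. n16.wid = 9  [9]
31. n17.off = false  [terminal]
32. n16.lab = "km"  ["km"]
33. n19.tag = false  [terminal]
34. n18.cnt = "pz"  ["pz"]
35. n18.depth = 6  [6]
36. n14.env = true  [c.lim == true]
37. n20.off = false  [terminal]
38. n7.idx = "wpq"  [S.tag ++ B.lab]
39. n6.idx = "vwyvw"  [S₀.tag ++ "w"]
40. n0.idx = "vwyvw"  [if S₀.cnt then S₂.idx else "u"]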